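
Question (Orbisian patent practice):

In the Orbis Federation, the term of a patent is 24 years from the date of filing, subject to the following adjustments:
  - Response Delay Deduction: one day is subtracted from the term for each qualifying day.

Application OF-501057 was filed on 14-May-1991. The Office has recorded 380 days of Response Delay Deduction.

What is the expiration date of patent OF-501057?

2014-04-29

Base term: filing date + 24 years → 14 May 2015.
Response Delay Deduction: −380 days → 29 April 2014.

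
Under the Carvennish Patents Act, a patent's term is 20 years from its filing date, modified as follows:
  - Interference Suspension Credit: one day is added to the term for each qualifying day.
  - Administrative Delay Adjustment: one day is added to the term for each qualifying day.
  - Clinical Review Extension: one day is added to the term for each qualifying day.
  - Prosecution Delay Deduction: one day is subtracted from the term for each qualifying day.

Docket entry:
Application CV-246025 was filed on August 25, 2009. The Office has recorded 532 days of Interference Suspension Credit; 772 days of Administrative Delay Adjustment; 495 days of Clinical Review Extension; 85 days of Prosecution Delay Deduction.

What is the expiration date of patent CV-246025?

Base term: filing date + 20 years → 25 August 2029.
Interference Suspension Credit: +532 days → 8 February 2031.
Administrative Delay Adjustment: +772 days → 21 March 2033.
Clinical Review Extension: +495 days → 29 July 2034.
Prosecution Delay Deduction: −85 days → 5 May 2034.

May 5, 2034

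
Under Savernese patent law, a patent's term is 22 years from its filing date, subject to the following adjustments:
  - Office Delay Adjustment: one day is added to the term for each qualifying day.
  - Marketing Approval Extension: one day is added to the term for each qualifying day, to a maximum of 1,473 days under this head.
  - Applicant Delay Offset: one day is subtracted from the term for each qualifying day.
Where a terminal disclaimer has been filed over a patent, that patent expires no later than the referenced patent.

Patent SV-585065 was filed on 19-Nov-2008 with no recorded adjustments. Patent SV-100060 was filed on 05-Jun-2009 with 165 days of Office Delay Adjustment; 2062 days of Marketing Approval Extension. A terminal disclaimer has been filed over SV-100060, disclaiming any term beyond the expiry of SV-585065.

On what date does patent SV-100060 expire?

Natural term of SV-100060:
  Base: filing + 22 years → 5 June 2031.
  Office Delay Adjustment: +165 days → 17 November 2031.
  Marketing Approval Extension: 2062 days claimed exceeds the 1473-day cap, so +1473 days → 29 November 2035.
Expiry of referenced patent SV-585065:
  Base: filing + 22 years → 19 November 2030.
Terminal disclaimer: SV-100060 expires on the earlier of 29 November 2035 and 19 November 2030.

November 19, 2030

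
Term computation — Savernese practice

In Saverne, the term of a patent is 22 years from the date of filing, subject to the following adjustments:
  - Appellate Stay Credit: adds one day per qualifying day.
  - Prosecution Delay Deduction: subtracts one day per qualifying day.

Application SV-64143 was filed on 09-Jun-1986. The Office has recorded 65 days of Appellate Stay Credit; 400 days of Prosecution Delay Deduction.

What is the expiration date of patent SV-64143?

2007-07-10

Base term: filing date + 22 years → 9 June 2008.
Appellate Stay Credit: +65 days → 13 August 2008.
Prosecution Delay Deduction: −400 days → 10 July 2007.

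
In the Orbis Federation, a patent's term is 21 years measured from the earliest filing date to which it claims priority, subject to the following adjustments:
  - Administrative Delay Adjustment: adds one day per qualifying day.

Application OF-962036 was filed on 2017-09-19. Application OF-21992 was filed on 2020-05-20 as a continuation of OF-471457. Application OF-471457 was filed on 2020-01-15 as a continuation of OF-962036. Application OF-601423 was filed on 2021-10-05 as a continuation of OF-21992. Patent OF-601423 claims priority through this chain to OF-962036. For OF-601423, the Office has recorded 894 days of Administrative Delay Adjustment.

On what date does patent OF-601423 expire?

Earliest priority filing: 19 September 2017.
Base term: 19 September 2017 + 21 years → 19 September 2038.
Administrative Delay Adjustment: +894 days → 1 March 2041.

March 1, 2041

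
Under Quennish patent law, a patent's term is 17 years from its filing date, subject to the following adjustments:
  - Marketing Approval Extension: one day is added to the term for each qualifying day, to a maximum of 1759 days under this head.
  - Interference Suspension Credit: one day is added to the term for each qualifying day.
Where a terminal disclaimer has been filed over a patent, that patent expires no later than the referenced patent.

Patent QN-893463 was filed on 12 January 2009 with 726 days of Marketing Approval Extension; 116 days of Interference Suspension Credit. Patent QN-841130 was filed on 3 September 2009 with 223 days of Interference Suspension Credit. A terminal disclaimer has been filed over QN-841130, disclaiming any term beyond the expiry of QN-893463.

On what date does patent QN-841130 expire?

2027-04-14

Natural term of QN-841130:
  Base: filing + 17 years → 3 September 2026.
  Interference Suspension Credit: +223 days → 14 April 2027.
Expiry of referenced patent QN-893463:
  Base: filing + 17 years → 12 January 2026.
  Marketing Approval Extension: 726 days (within the 1759-day cap) → +726 days → 8 January 2028.
  Interference Suspension Credit: +116 days → 3 May 2028.
Terminal disclaimer: QN-841130 expires on the earlier of 14 April 2027 and 3 May 2028.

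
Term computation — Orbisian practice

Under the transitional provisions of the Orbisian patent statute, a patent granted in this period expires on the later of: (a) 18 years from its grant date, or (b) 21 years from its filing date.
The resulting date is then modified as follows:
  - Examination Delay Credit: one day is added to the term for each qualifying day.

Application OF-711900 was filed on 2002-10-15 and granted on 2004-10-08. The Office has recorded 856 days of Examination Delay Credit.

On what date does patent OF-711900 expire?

February 17, 2026

(a) grant + 18 years → 8 October 2022.
(b) filing + 21 years → 15 October 2023.
Later of the two: 15 October 2023.
Examination Delay Credit: +856 days → 17 February 2026.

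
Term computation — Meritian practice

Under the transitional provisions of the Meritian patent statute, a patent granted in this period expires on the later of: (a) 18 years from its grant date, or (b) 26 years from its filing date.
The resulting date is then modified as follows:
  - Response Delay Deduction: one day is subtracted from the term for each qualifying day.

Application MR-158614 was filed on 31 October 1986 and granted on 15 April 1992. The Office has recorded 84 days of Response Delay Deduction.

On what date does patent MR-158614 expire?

August 8, 2012

(a) grant + 18 years → 15 April 2010.
(b) filing + 26 years → 31 October 2012.
Later of the two: 31 October 2012.
Response Delay Deduction: −84 days → 8 August 2012.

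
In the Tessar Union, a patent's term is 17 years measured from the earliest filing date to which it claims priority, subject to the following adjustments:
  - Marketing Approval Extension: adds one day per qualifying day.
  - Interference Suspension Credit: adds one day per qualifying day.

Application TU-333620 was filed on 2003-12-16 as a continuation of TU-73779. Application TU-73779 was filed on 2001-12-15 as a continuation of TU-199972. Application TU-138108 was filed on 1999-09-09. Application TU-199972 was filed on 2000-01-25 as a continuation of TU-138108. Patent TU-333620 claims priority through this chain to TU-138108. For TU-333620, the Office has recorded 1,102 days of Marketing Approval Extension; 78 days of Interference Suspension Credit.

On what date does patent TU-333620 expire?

Earliest priority filing: 9 September 1999.
Base term: 9 September 1999 + 17 years → 9 September 2016.
Marketing Approval Extension: +1102 days → 16 September 2019.
Interference Suspension Credit: +78 days → 3 December 2019.

December 3, 2019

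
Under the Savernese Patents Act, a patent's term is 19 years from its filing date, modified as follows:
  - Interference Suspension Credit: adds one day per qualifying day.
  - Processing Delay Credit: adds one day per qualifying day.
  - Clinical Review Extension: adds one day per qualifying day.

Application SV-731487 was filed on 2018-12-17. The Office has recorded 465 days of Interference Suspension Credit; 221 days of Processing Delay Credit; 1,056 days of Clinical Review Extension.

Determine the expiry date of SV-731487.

September 24, 2042

Base term: filing date + 19 years → 17 December 2037.
Interference Suspension Credit: +465 days → 27 March 2039.
Processing Delay Credit: +221 days → 3 November 2039.
Clinical Review Extension: +1056 days → 24 September 2042.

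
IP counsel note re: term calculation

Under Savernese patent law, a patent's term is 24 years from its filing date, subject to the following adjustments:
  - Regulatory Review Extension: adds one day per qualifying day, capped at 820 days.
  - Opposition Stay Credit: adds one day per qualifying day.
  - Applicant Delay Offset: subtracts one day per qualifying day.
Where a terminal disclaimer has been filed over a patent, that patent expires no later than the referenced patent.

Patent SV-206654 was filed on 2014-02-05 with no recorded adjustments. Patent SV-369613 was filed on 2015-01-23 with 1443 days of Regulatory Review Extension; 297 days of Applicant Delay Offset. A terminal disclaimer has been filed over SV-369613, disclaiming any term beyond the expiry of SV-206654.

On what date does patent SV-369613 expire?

2038-02-05

Natural term of SV-369613:
  Base: filing + 24 years → 23 January 2039.
  Regulatory Review Extension: 1443 days claimed exceeds the 820-day cap, so +820 days → 22 April 2041.
  Applicant Delay Offset: −297 days → 29 June 2040.
Expiry of referenced patent SV-206654:
  Base: filing + 24 years → 5 February 2038.
Terminal disclaimer: SV-369613 expires on the earlier of 29 June 2040 and 5 February 2038.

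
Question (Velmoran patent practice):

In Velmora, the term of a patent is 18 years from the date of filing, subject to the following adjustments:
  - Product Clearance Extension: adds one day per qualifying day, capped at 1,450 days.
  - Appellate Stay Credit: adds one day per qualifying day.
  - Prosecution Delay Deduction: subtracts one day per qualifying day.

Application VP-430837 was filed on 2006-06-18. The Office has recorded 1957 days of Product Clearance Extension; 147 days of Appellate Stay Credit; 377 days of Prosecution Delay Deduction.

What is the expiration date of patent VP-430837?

October 21, 2027

Base term: filing date + 18 years → 18 June 2024.
Product Clearance Extension: 1957 days claimed exceeds the 1450-day cap, so +1450 days → 7 June 2028.
Appellate Stay Credit: +147 days → 1 November 2028.
Prosecution Delay Deduction: −377 days → 21 October 2027.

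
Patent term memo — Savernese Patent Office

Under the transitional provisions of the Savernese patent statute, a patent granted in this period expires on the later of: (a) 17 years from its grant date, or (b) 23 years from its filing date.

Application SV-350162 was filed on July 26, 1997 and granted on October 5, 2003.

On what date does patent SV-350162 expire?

October 5, 2020

(a) grant + 17 years → 5 October 2020.
(b) filing + 23 years → 26 July 2020.
Later of the two: 5 October 2020.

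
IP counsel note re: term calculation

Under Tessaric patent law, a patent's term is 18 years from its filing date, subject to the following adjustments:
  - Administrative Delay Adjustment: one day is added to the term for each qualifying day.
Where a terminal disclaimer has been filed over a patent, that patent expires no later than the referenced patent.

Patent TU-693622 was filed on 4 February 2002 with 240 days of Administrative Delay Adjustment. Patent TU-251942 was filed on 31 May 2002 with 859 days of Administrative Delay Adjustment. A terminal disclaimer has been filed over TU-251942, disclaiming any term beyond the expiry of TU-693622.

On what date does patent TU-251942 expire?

Natural term of TU-251942:
  Base: filing + 18 years → 31 May 2020.
  Administrative Delay Adjustment: +859 days → 7 October 2022.
Expiry of referenced patent TU-693622:
  Base: filing + 18 years → 4 February 2020.
  Administrative Delay Adjustment: +240 days → 1 October 2020.
Terminal disclaimer: TU-251942 expires on the earlier of 7 October 2022 and 1 October 2020.

October 1, 2020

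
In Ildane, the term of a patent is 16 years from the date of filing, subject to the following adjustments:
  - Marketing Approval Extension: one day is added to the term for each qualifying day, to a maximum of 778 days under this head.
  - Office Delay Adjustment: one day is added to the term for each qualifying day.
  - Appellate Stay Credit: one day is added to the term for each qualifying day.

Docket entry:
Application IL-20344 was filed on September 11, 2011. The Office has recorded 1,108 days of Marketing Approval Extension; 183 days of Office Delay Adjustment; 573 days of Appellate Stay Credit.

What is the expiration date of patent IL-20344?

Base term: filing date + 16 years → 11 September 2027.
Marketing Approval Extension: 1108 days claimed exceeds the 778-day cap, so +778 days → 28 October 2029.
Office Delay Adjustment: +183 days → 29 April 2030.
Appellate Stay Credit: +573 days → 23 November 2031.

November 23, 2031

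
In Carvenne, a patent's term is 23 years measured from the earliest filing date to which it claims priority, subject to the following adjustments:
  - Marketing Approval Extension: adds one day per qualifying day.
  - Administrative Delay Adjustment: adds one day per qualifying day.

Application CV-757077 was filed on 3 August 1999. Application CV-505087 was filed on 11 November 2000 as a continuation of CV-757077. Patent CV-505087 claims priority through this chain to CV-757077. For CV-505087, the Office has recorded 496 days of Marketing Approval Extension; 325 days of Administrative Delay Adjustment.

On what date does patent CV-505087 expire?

November 1, 2024

Earliest priority filing: 3 August 1999.
Base term: 3 August 1999 + 23 years → 3 August 2022.
Marketing Approval Extension: +496 days → 12 December 2023.
Administrative Delay Adjustment: +325 days → 1 November 2024.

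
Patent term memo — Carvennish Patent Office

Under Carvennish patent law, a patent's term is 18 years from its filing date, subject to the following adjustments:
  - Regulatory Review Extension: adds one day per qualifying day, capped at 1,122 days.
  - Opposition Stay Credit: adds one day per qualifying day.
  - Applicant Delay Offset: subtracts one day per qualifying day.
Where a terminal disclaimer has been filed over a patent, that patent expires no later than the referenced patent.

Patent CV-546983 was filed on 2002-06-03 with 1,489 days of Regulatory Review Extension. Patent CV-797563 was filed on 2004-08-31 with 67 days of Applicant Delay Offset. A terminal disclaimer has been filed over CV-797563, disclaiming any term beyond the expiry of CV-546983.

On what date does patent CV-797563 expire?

June 25, 2022

Natural term of CV-797563:
  Base: filing + 18 years → 31 August 2022.
  Applicant Delay Offset: −67 days → 25 June 2022.
Expiry of referenced patent CV-546983:
  Base: filing + 18 years → 3 June 2020.
  Regulatory Review Extension: 1489 days claimed exceeds the 1122-day cap, so +1122 days → 30 June 2023.
Terminal disclaimer: CV-797563 expires on the earlier of 25 June 2022 and 30 June 2023.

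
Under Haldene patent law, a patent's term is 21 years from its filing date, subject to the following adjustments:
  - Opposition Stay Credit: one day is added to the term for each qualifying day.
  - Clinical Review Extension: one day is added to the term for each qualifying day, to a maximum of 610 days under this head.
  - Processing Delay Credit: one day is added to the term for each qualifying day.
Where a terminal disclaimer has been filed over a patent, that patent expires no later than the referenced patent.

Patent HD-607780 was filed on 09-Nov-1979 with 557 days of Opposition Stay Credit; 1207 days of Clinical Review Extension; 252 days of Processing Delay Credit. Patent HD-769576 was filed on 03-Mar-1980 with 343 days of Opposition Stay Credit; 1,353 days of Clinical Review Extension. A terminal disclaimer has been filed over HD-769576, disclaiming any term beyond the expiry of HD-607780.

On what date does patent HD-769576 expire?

October 12, 2003

Natural term of HD-769576:
  Base: filing + 21 years → 3 March 2001.
  Opposition Stay Credit: +343 days → 9 February 2002.
  Clinical Review Extension: 1353 days claimed exceeds the 610-day cap, so +610 days → 12 October 2003.
Expiry of referenced patent HD-607780:
  Base: filing + 21 years → 9 November 2000.
  Opposition Stay Credit: +557 days → 20 May 2002.
  Clinical Review Extension: 1207 days claimed exceeds the 610-day cap, so +610 days → 20 January 2004.
  Processing Delay Credit: +252 days → 28 September 2004.
Terminal disclaimer: HD-769576 expires on the earlier of 12 October 2003 and 28 September 2004.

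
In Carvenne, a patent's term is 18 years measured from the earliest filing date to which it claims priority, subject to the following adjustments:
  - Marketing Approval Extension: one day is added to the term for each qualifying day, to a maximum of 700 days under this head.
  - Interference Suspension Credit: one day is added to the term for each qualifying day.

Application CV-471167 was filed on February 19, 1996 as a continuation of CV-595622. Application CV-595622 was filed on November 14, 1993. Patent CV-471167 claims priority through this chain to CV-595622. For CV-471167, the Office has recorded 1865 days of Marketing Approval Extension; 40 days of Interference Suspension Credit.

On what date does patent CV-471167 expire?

2013-11-23

Earliest priority filing: 14 November 1993.
Base term: 14 November 1993 + 18 years → 14 November 2011.
Marketing Approval Extension: 1865 days claimed exceeds the 700-day cap, so +700 days → 14 October 2013.
Interference Suspension Credit: +40 days → 23 November 2013.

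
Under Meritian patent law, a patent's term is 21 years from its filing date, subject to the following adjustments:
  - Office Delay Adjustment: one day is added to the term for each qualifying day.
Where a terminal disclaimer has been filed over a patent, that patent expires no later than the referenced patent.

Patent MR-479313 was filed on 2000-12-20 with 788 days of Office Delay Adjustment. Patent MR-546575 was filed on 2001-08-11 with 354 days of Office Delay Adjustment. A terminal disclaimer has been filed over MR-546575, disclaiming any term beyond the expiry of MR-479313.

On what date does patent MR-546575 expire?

July 31, 2023

Natural term of MR-546575:
  Base: filing + 21 years → 11 August 2022.
  Office Delay Adjustment: +354 days → 31 July 2023.
Expiry of referenced patent MR-479313:
  Base: filing + 21 years → 20 December 2021.
  Office Delay Adjustment: +788 days → 16 February 2024.
Terminal disclaimer: MR-546575 expires on the earlier of 31 July 2023 and 16 February 2024.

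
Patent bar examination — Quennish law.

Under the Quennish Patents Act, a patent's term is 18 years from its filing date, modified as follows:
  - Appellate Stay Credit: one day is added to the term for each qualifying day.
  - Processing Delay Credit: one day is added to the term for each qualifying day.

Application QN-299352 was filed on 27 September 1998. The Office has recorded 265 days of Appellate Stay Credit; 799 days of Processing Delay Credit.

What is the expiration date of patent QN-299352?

Base term: filing date + 18 years → 27 September 2016.
Appellate Stay Credit: +265 days → 19 June 2017.
Processing Delay Credit: +799 days → 27 August 2019.

2019-08-27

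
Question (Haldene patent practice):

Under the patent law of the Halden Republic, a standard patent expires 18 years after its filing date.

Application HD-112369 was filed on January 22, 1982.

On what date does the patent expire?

Filing date + 18 years → 22 January 2000.

2000-01-22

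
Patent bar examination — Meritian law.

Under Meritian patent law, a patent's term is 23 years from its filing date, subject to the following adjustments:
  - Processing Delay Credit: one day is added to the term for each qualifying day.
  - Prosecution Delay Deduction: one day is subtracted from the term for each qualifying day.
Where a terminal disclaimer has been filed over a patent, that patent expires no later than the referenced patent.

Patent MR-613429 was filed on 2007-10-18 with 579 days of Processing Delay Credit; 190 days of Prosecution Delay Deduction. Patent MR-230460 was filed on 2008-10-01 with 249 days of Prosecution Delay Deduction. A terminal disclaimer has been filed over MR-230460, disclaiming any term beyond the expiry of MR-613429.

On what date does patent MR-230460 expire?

Natural term of MR-230460:
  Base: filing + 23 years → 1 October 2031.
  Prosecution Delay Deduction: −249 days → 25 January 2031.
Expiry of referenced patent MR-613429:
  Base: filing + 23 years → 18 October 2030.
  Processing Delay Credit: +579 days → 19 May 2032.
  Prosecution Delay Deduction: −190 days → 11 November 2031.
Terminal disclaimer: MR-230460 expires on the earlier of 25 January 2031 and 11 November 2031.

2031-01-25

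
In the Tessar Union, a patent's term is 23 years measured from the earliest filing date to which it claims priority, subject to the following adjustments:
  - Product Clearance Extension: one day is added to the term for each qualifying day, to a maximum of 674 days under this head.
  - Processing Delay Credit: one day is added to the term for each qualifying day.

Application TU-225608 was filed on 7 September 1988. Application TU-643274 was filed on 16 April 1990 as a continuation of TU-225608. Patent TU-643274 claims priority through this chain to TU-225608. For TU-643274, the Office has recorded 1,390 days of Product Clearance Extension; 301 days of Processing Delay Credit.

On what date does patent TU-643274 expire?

Earliest priority filing: 7 September 1988.
Base term: 7 September 1988 + 23 years → 7 September 2011.
Product Clearance Extension: 1390 days claimed exceeds the 674-day cap, so +674 days → 12 July 2013.
Processing Delay Credit: +301 days → 9 May 2014.

2014-05-09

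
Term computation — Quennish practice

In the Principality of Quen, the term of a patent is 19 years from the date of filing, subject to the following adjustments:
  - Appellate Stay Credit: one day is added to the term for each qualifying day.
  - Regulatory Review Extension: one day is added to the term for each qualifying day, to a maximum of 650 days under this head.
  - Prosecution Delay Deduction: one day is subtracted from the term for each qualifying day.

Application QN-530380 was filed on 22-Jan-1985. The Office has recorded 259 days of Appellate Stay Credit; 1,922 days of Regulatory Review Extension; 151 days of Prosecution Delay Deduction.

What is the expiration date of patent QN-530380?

Base term: filing date + 19 years → 22 January 2004.
Appellate Stay Credit: +259 days → 7 October 2004.
Regulatory Review Extension: 1922 days claimed exceeds the 650-day cap, so +650 days → 19 July 2006.
Prosecution Delay Deduction: −151 days → 18 February 2006.

February 18, 2006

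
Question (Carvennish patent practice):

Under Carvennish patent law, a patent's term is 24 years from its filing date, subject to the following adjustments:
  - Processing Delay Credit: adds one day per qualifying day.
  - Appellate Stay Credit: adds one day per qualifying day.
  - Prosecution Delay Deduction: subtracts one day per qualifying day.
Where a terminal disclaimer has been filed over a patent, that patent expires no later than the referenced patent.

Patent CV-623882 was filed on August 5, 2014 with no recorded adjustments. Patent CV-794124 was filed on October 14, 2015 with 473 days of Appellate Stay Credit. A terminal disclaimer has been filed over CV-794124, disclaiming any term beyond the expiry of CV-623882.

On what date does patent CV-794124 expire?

2038-08-05

Natural term of CV-794124:
  Base: filing + 24 years → 14 October 2039.
  Appellate Stay Credit: +473 days → 29 January 2041.
Expiry of referenced patent CV-623882:
  Base: filing + 24 years → 5 August 2038.
Terminal disclaimer: CV-794124 expires on the earlier of 29 January 2041 and 5 August 2038.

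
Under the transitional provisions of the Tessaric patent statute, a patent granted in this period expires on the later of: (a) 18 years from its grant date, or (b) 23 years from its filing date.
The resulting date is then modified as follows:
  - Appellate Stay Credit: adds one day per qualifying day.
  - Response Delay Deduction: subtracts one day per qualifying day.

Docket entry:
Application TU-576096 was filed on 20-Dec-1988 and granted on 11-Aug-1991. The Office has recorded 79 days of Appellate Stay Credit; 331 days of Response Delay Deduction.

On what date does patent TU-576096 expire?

(a) grant + 18 years → 11 August 2009.
(b) filing + 23 years → 20 December 2011.
Later of the two: 20 December 2011.
Appellate Stay Credit: +79 days → 8 March 2012.
Response Delay Deduction: −331 days → 12 April 2011.

April 12, 2011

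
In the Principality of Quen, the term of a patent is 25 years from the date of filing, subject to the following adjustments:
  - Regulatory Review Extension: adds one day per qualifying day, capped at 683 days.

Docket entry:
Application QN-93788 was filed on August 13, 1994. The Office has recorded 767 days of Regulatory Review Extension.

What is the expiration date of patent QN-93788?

Base term: filing date + 25 years → 13 August 2019.
Regulatory Review Extension: 767 days claimed exceeds the 683-day cap, so +683 days → 26 June 2021.

June 26, 2021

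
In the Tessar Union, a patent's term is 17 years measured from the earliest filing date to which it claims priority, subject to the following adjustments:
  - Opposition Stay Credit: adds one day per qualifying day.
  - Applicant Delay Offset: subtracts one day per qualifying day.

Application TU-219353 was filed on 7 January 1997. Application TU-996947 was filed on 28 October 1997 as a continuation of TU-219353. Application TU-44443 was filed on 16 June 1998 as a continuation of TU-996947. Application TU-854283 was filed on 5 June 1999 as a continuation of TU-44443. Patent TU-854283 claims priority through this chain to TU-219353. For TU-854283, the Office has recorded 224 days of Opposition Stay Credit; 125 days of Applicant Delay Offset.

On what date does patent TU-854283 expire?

Earliest priority filing: 7 January 1997.
Base term: 7 January 1997 + 17 years → 7 January 2014.
Opposition Stay Credit: +224 days → 19 August 2014.
Applicant Delay Offset: −125 days → 16 April 2014.

April 16, 2014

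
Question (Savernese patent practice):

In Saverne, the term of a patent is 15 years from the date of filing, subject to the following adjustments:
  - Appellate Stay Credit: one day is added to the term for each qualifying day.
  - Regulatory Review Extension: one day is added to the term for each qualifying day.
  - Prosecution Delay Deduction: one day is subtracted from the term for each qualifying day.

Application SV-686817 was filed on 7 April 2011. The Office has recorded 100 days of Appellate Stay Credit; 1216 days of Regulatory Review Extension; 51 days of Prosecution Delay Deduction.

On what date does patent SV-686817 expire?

Base term: filing date + 15 years → 7 April 2026.
Appellate Stay Credit: +100 days → 16 July 2026.
Regulatory Review Extension: +1216 days → 13 November 2029.
Prosecution Delay Deduction: −51 days → 23 September 2029.

September 23, 2029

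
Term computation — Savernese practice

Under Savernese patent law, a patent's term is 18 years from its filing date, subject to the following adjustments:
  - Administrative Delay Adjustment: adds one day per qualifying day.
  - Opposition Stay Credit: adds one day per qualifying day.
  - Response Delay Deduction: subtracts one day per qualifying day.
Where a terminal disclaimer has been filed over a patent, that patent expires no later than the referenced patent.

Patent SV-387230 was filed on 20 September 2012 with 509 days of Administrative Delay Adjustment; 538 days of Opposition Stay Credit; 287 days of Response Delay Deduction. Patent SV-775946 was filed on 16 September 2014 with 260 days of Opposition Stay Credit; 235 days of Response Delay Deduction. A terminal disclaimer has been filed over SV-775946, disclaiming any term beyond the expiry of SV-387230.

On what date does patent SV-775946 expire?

Natural term of SV-775946:
  Base: filing + 18 years → 16 September 2032.
  Opposition Stay Credit: +260 days → 3 June 2033.
  Response Delay Deduction: −235 days → 11 October 2032.
Expiry of referenced patent SV-387230:
  Base: filing + 18 years → 20 September 2030.
  Administrative Delay Adjustment: +509 days → 11 February 2032.
  Opposition Stay Credit: +538 days → 2 August 2033.
  Response Delay Deduction: −287 days → 19 October 2032.
Terminal disclaimer: SV-775946 expires on the earlier of 11 October 2032 and 19 October 2032.

2032-10-11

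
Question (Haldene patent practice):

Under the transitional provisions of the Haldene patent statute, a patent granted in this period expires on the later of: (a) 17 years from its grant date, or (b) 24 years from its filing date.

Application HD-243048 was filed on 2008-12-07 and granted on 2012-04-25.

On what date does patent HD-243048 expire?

December 7, 2032

(a) grant + 17 years → 25 April 2029.
(b) filing + 24 years → 7 December 2032.
Later of the two: 7 December 2032.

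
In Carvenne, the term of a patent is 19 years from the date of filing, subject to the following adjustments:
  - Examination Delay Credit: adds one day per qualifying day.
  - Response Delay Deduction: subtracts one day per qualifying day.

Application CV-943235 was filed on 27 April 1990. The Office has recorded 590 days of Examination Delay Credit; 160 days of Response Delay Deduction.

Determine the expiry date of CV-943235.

July 1, 2010

Base term: filing date + 19 years → 27 April 2009.
Examination Delay Credit: +590 days → 8 December 2010.
Response Delay Deduction: −160 days → 1 July 2010.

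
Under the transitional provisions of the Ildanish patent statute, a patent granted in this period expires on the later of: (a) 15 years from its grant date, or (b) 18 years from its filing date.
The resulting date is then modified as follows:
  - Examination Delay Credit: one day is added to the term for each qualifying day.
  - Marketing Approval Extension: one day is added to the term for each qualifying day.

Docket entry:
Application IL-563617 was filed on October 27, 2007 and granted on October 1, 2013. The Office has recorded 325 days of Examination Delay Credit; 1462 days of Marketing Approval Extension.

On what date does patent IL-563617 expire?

(a) grant + 15 years → 1 October 2028.
(b) filing + 18 years → 27 October 2025.
Later of the two: 1 October 2028.
Examination Delay Credit: +325 days → 22 August 2029.
Marketing Approval Extension: +1462 days → 23 August 2033.

2033-08-23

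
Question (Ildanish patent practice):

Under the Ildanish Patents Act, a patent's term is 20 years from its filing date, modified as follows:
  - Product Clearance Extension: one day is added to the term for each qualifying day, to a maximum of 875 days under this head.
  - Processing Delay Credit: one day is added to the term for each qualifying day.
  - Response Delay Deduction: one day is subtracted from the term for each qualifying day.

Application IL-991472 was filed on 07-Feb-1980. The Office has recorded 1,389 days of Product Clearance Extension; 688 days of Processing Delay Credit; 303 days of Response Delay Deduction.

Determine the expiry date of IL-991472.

July 21, 2003

Base term: filing date + 20 years → 7 February 2000.
Product Clearance Extension: 1389 days claimed exceeds the 875-day cap, so +875 days → 1 July 2002.
Processing Delay Credit: +688 days → 19 May 2004.
Response Delay Deduction: −303 days → 21 July 2003.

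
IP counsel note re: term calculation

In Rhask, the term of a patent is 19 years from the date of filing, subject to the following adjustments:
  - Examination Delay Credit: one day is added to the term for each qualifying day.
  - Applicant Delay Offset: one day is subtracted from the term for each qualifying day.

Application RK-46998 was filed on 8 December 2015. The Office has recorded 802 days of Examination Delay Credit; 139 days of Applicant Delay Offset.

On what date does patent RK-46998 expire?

2036-10-01

Base term: filing date + 19 years → 8 December 2034.
Examination Delay Credit: +802 days → 17 February 2037.
Applicant Delay Offset: −139 days → 1 October 2036.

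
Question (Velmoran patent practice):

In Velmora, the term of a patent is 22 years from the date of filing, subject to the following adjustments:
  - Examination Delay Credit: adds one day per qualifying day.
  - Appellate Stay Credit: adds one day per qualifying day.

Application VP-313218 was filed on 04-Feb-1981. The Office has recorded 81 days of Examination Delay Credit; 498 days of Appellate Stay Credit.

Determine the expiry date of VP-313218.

2004-09-05

Base term: filing date + 22 years → 4 February 2003.
Examination Delay Credit: +81 days → 26 April 2003.
Appellate Stay Credit: +498 days → 5 September 2004.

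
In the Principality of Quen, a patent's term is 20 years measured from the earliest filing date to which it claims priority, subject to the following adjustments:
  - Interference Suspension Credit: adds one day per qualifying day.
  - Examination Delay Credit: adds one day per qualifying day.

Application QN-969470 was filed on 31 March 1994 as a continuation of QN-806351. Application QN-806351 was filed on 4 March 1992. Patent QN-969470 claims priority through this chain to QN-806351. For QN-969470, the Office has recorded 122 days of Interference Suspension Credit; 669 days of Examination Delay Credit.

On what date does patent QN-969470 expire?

May 4, 2014

Earliest priority filing: 4 March 1992.
Base term: 4 March 1992 + 20 years → 4 March 2012.
Interference Suspension Credit: +122 days → 4 July 2012.
Examination Delay Credit: +669 days → 4 May 2014.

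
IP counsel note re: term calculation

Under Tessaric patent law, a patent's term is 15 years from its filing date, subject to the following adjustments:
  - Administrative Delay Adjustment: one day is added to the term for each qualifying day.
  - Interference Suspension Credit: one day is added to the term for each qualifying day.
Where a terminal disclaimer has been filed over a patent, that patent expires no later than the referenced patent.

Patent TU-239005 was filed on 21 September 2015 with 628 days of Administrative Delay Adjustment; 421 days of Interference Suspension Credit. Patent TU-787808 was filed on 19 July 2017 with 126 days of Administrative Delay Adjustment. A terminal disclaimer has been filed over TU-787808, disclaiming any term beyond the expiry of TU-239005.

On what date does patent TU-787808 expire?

Natural term of TU-787808:
  Base: filing + 15 years → 19 July 2032.
  Administrative Delay Adjustment: +126 days → 22 November 2032.
Expiry of referenced patent TU-239005:
  Base: filing + 15 years → 21 September 2030.
  Administrative Delay Adjustment: +628 days → 10 June 2032.
  Interference Suspension Credit: +421 days → 5 August 2033.
Terminal disclaimer: TU-787808 expires on the earlier of 22 November 2032 and 5 August 2033.

2032-11-22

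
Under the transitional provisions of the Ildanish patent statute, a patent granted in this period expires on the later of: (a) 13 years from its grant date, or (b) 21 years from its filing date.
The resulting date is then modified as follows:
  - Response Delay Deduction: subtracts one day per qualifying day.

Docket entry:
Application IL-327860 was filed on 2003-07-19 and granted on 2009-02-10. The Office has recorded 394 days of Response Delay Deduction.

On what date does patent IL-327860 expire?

2023-06-21

(a) grant + 13 years → 10 February 2022.
(b) filing + 21 years → 19 July 2024.
Later of the two: 19 July 2024.
Response Delay Deduction: −394 days → 21 June 2023.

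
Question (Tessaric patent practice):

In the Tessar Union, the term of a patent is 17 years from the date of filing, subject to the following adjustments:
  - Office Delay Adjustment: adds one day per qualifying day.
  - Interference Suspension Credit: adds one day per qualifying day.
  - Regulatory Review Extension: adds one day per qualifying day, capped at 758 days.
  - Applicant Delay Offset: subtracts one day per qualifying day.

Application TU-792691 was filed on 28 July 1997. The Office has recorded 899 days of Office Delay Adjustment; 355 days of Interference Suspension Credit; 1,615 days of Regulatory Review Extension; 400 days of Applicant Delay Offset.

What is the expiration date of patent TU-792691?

December 26, 2018

Base term: filing date + 17 years → 28 July 2014.
Office Delay Adjustment: +899 days → 12 January 2017.
Interference Suspension Credit: +355 days → 2 January 2018.
Regulatory Review Extension: 1615 days claimed exceeds the 758-day cap, so +758 days → 30 January 2020.
Applicant Delay Offset: −400 days → 26 December 2018.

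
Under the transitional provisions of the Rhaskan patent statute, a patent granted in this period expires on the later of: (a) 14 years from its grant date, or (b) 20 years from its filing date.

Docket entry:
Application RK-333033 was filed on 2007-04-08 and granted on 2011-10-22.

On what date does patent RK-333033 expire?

(a) grant + 14 years → 22 October 2025.
(b) filing + 20 years → 8 April 2027.
Later of the two: 8 April 2027.

April 8, 2027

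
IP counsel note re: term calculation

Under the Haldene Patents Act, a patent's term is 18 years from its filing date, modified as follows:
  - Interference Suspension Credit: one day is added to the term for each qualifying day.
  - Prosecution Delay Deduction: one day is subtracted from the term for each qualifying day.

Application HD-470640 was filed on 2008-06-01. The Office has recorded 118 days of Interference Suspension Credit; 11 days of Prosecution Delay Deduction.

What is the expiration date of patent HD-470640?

September 16, 2026

Base term: filing date + 18 years → 1 June 2026.
Interference Suspension Credit: +118 days → 27 September 2026.
Prosecution Delay Deduction: −11 days → 16 September 2026.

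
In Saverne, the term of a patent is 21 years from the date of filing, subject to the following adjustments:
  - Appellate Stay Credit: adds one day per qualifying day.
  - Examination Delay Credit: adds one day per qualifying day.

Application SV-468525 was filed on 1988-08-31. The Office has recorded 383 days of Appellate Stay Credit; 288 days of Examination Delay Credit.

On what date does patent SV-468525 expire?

Base term: filing date + 21 years → 31 August 2009.
Appellate Stay Credit: +383 days → 18 September 2010.
Examination Delay Credit: +288 days → 3 July 2011.

2011-07-03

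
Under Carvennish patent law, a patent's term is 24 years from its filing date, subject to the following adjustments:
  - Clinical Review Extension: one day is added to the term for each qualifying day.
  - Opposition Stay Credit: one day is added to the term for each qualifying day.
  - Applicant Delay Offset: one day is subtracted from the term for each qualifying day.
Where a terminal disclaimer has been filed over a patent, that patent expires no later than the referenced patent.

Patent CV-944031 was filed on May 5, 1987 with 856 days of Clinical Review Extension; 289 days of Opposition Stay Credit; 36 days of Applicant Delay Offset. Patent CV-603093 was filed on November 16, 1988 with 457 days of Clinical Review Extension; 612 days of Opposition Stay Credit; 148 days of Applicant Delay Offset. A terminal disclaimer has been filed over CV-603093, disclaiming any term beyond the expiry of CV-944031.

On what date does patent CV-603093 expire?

May 18, 2014

Natural term of CV-603093:
  Base: filing + 24 years → 16 November 2012.
  Clinical Review Extension: +457 days → 16 February 2014.
  Opposition Stay Credit: +612 days → 21 October 2015.
  Applicant Delay Offset: −148 days → 26 May 2015.
Expiry of referenced patent CV-944031:
  Base: filing + 24 years → 5 May 2011.
  Clinical Review Extension: +856 days → 7 September 2013.
  Opposition Stay Credit: +289 days → 23 June 2014.
  Applicant Delay Offset: −36 days → 18 May 2014.
Terminal disclaimer: CV-603093 expires on the earlier of 26 May 2015 and 18 May 2014.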